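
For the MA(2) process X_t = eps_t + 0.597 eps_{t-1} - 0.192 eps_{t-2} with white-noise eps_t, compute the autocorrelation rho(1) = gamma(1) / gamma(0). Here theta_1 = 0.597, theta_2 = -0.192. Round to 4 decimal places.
\rho(1) = 0.3462

For an MA(q) process with theta_0 = 1, the autocovariance is
  gamma(k) = sigma^2 * sum_{i=0..q-k} theta_i * theta_{i+k},
and rho(k) = gamma(k) / gamma(0). Sigma^2 cancels.
  numerator   = (1)*(0.597) + (0.597)*(-0.192) = 0.482376.
  denominator = (1)^2 + (0.597)^2 + (-0.192)^2 = 1.393273.
  rho(1) = 0.482376 / 1.393273 = 0.3462.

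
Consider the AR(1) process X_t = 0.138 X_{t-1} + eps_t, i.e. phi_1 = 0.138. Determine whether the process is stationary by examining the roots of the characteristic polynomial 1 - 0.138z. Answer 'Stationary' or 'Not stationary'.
\text{Stationary}

The AR(p) characteristic polynomial is P(z) = 1 - 0.138z.
Stationarity requires all roots to lie outside the unit circle, i.e. |z| > 1 for every root.
This is linear in z: 1 + (-0.138) z = 0  =>  z = -1/(-0.138) = 7.246377,  |z| = 7.246377.
Moduli of all roots: 7.2464.
All moduli strictly greater than 1? Yes.
Verdict: Stationary.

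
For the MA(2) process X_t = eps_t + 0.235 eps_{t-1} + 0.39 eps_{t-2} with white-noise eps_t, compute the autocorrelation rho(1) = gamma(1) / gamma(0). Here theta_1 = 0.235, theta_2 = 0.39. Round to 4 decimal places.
\rho(1) = 0.2706

For an MA(q) process with theta_0 = 1, the autocovariance is
  gamma(k) = sigma^2 * sum_{i=0..q-k} theta_i * theta_{i+k},
and rho(k) = gamma(k) / gamma(0). Sigma^2 cancels.
  numerator   = (1)*(0.235) + (0.235)*(0.39) = 0.32665.
  denominator = (1)^2 + (0.235)^2 + (0.39)^2 = 1.207325.
  rho(1) = 0.32665 / 1.207325 = 0.2706.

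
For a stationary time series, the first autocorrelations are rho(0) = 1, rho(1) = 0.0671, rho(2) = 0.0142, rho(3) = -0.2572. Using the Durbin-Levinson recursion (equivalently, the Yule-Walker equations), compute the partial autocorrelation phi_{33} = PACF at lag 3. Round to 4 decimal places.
\phi_{33} = -0.2600

The PACF at lag k is phi_{kk}, the last component of the solution
to the Yule-Walker system G_k phi = r_k where
  (G_k)_{ij} = rho(|i - j|), (r_k)_i = rho(i), i,j = 1..k.
Equivalently, Durbin-Levinson gives phi_{kk} iteratively:
  phi_{11} = rho(1)
  phi_{kk} = [rho(k) - sum_{j=1..k-1} phi_{k-1,j} rho(k-j)]
            / [1 - sum_{j=1..k-1} phi_{k-1,j} rho(j)],
  phi_{k,j} = phi_{k-1,j} - phi_{kk} phi_{k-1,k-j},  j = 1..k-1.
Step k = 1:
  phi_11 = rho(1) = 0.0671.
Step k = 2:
  phi_22 = [rho(2) - phi_11 rho(1)] / [1 - phi_11 rho(1)] = [0.0142 - (0.0671)(0.0671)] / [1 - (0.0671)(0.0671)]
         = 0.00969759 / 0.99549759 = 0.009741.
  Update: phi_21 = phi_11 - phi_22 phi_11 = 0.0671 - (0.009741)(0.0671) = 0.066446.
Step k = 3:
  phi_33 = [rho(3) - phi_21 rho(2) - phi_22 rho(1)] / [1 - phi_21 rho(1) - phi_22 rho(2)]
    numerator   = -0.2572 - (0.066446)(0.0142) - (0.009741)(0.0671) = -0.25879719
    denominator = 1 - (0.066446)(0.0671) - (0.009741)(0.0142) = 0.99540312
  phi_33 = -0.25879719 / 0.99540312 = -0.26.
Therefore phi_{33} = -0.2600.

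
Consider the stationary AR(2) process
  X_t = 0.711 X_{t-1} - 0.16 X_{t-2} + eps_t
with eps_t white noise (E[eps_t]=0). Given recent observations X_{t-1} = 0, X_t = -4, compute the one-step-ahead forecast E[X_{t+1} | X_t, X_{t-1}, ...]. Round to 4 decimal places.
E[X_{t+1} \mid \mathcal F_t] = -2.8440

For an AR(p) model X_t = c + sum_i phi_i X_{t-i} + eps_t, the
one-step-ahead conditional mean is
  E[X_{t+1} | X_t, ...] = c + sum_i phi_i X_{t+1-i}.
Substitute known values:
  E[X_{t+1} | ...] = (0.711) * (-4) + (-0.16) * (0)
                   = -2.8440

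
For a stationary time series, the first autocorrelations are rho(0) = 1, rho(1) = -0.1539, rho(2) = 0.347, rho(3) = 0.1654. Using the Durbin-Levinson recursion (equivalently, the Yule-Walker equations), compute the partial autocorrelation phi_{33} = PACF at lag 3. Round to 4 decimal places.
\phi_{33} = 0.2900

The PACF at lag k is phi_{kk}, the last component of the solution
to the Yule-Walker system G_k phi = r_k where
  (G_k)_{ij} = rho(|i - j|), (r_k)_i = rho(i), i,j = 1..k.
Equivalently, Durbin-Levinson gives phi_{kk} iteratively:
  phi_{11} = rho(1)
  phi_{kk} = [rho(k) - sum_{j=1..k-1} phi_{k-1,j} rho(k-j)]
            / [1 - sum_{j=1..k-1} phi_{k-1,j} rho(j)],
  phi_{k,j} = phi_{k-1,j} - phi_{kk} phi_{k-1,k-j},  j = 1..k-1.
Step k = 1:
  phi_11 = rho(1) = -0.1539.
Step k = 2:
  phi_22 = [rho(2) - phi_11 rho(1)] / [1 - phi_11 rho(1)] = [0.347 - (-0.1539)(-0.1539)] / [1 - (-0.1539)(-0.1539)]
         = 0.32331479 / 0.97631479 = 0.331158.
  Update: phi_21 = phi_11 - phi_22 phi_11 = -0.1539 - (0.331158)(-0.1539) = -0.102935.
Step k = 3:
  phi_33 = [rho(3) - phi_21 rho(2) - phi_22 rho(1)] / [1 - phi_21 rho(1) - phi_22 rho(2)]
    numerator   = 0.1654 - (-0.102935)(0.347) - (0.331158)(-0.1539) = 0.25208362
    denominator = 1 - (-0.102935)(-0.1539) - (0.331158)(0.347) = 0.8692464
  phi_33 = 0.25208362 / 0.8692464 = 0.29.
Therefore phi_{33} = 0.2900.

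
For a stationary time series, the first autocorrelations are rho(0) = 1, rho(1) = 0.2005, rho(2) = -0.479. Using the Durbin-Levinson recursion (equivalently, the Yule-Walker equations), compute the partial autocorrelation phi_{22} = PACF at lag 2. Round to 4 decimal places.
\phi_{22} = -0.5409

The PACF at lag k is phi_{kk}, the last component of the solution
to the Yule-Walker system G_k phi = r_k where
  (G_k)_{ij} = rho(|i - j|), (r_k)_i = rho(i), i,j = 1..k.
Equivalently, Durbin-Levinson gives phi_{kk} iteratively:
  phi_{11} = rho(1)
  phi_{kk} = [rho(k) - sum_{j=1..k-1} phi_{k-1,j} rho(k-j)]
            / [1 - sum_{j=1..k-1} phi_{k-1,j} rho(j)],
  phi_{k,j} = phi_{k-1,j} - phi_{kk} phi_{k-1,k-j},  j = 1..k-1.
Step k = 1:
  phi_11 = rho(1) = 0.2005.
Step k = 2:
  phi_22 = [rho(2) - phi_11 rho(1)] / [1 - phi_11 rho(1)] = [-0.479 - (0.2005)(0.2005)] / [1 - (0.2005)(0.2005)]
         = -0.51920025 / 0.95979975 = -0.5409.
Therefore phi_{22} = -0.5409.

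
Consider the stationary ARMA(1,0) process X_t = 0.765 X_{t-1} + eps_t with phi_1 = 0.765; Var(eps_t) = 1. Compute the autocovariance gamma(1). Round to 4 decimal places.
\gamma(1) = 1.8444

Multiply the model equation by X_{t-k} and take expectations. With theta_0 = psi_0 = 1 and psi_j the MA(infinity) weights, this gives
  gamma(k) - sum_i phi_i gamma(k-i) = c_k,
  c_k = sigma^2 * sum_{j=k..q} theta_j psi_{j-k}   (c_k = 0 for k > q),
using gamma(-m) = gamma(m).
Pure AR (q = 0): c_0 = sigma^2 = 1, c_k = 0 for k >= 1.
Equations for k = 0 and k = 1 (AR order 1):
  gamma(0) = phi_1 gamma(1) + c_0
  gamma(1) = phi_1 gamma(0) + c_1
Substituting the second into the first: gamma(0) (1 - phi_1^2) = c_0 + phi_1 c_1, so
  gamma(0) = c_0 / (1 - phi_1^2) = 1 / (1 - (0.765)^2) = 1 / 0.414775 = 2.410946.
  gamma(1) = phi_1 gamma(0) = (0.765)(2.410946) = 1.844373.
Therefore gamma(1) = 1.8444 (to 4 decimal places).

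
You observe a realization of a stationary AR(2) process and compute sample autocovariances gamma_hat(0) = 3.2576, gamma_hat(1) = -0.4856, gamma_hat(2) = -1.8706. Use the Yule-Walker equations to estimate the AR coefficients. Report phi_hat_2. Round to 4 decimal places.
\hat\phi_{2} = -0.6100

The Yule-Walker equations for an AR(p) process read, in matrix form,
  Gamma_p phi = r_p,   with   (Gamma_p)_{ij} = gamma(|i - j|),
                       (r_p)_i = gamma(i),   i,j = 1..p.
Substitute the sample gammas (Toeplitz matrix and right-hand side of size 2):
  Gamma_p = [[3.2576, -0.4856], [-0.4856, 3.2576]]
  r_p     = [-0.4856, -1.8706]
Written out:
  3.2576 phi_1 - 0.4856 phi_2 = -0.4856
  -0.4856 phi_1 + 3.2576 phi_2 = -1.8706
Solve by Cramer's rule:
  det = gamma(0)^2 - gamma(1)^2 = (3.2576)^2 - (-0.4856)^2 = 10.61195776 - 0.23580736 = 10.3761504
  phi_hat_1 = [gamma(1) gamma(0) - gamma(1) gamma(2)] / det = [(-0.4856)(3.2576) - (-0.4856)(-1.8706)] / 10.3761504 = -2.49025392 / 10.3761504 = -0.24
  phi_hat_2 = [gamma(0) gamma(2) - gamma(1)^2] / det = [(3.2576)(-1.8706) - (-0.4856)^2] / 10.3761504 = -6.32947392 / 10.3761504 = -0.61
So phi_hat = [-0.2400, -0.6100].
Therefore phi_hat_2 = -0.6100.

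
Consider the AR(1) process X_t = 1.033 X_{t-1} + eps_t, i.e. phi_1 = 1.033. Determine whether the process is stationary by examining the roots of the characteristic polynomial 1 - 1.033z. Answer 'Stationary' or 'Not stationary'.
\text{Not stationary}

The AR(p) characteristic polynomial is P(z) = 1 - 1.033z.
Stationarity requires all roots to lie outside the unit circle, i.e. |z| > 1 for every root.
This is linear in z: 1 + (-1.033) z = 0  =>  z = -1/(-1.033) = 0.968054,  |z| = 0.968054.
Moduli of all roots: 0.9681.
All moduli strictly greater than 1? No.
Verdict: Not stationary.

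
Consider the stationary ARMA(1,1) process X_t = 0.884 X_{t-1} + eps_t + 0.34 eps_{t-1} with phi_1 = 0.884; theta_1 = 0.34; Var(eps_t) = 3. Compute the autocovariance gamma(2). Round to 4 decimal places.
\gamma(2) = 19.3173

Multiply the model equation by X_{t-k} and take expectations. With theta_0 = psi_0 = 1 and psi_j the MA(infinity) weights, this gives
  gamma(k) - sum_i phi_i gamma(k-i) = c_k,
  c_k = sigma^2 * sum_{j=k..q} theta_j psi_{j-k}   (c_k = 0 for k > q),
using gamma(-m) = gamma(m).
psi-weights needed (psi_j = theta_j + sum_i phi_i psi_{j-i}):
  psi_1 = theta_1 + phi_1 = 0.34 + (0.884) = 1.224
Right-hand sides:
  c_0 = sigma^2 (1 + theta_1 psi_1) = 3 * (1 + (0.34)(1.224)) = 3 * 1.41616 = 4.24848
  c_1 = sigma^2 theta_1 = 3 * (0.34) = 1.02
  c_2 = 0
Equations for k = 0 and k = 1 (AR order 1):
  gamma(0) = phi_1 gamma(1) + c_0
  gamma(1) = phi_1 gamma(0) + c_1
Substituting the second into the first: gamma(0) (1 - phi_1^2) = c_0 + phi_1 c_1, so
  gamma(0) = (c_0 + phi_1 c_1) / (1 - phi_1^2) = (4.24848 + (0.884)(1.02)) / (1 - (0.884)^2) = 5.15016 / 0.218544 = 23.565781.
  gamma(1) = phi_1 gamma(0) + c_1 = (0.884)(23.565781) + (1.02) = 21.85215.
For k = 2 (> q): gamma(2) = phi_1 gamma(1) = (0.884)(21.85215) = 19.317301.
Therefore gamma(2) = 19.3173 (to 4 decimal places).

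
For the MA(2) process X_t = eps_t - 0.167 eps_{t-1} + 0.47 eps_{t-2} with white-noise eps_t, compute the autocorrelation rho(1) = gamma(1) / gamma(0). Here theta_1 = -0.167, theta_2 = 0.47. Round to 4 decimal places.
\rho(1) = -0.1966

For an MA(q) process with theta_0 = 1, the autocovariance is
  gamma(k) = sigma^2 * sum_{i=0..q-k} theta_i * theta_{i+k},
and rho(k) = gamma(k) / gamma(0). Sigma^2 cancels.
  numerator   = (1)*(-0.167) + (-0.167)*(0.47) = -0.24549.
  denominator = (1)^2 + (-0.167)^2 + (0.47)^2 = 1.248789.
  rho(1) = -0.24549 / 1.248789 = -0.1966.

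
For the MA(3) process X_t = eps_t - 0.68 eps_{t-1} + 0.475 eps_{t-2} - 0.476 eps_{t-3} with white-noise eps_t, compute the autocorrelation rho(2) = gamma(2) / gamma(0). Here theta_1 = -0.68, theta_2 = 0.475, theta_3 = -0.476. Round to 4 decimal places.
\rho(2) = 0.4172

For an MA(q) process with theta_0 = 1, the autocovariance is
  gamma(k) = sigma^2 * sum_{i=0..q-k} theta_i * theta_{i+k},
and rho(k) = gamma(k) / gamma(0). Sigma^2 cancels.
  numerator   = (1)*(0.475) + (-0.68)*(-0.476) = 0.79868.
  denominator = (1)^2 + (-0.68)^2 + (0.475)^2 + (-0.476)^2 = 1.914601.
  rho(2) = 0.79868 / 1.914601 = 0.4172.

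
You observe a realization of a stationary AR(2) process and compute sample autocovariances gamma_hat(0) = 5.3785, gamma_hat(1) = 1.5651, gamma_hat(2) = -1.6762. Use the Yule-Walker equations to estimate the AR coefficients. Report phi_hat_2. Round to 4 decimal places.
\hat\phi_{2} = -0.4330

The Yule-Walker equations for an AR(p) process read, in matrix form,
  Gamma_p phi = r_p,   with   (Gamma_p)_{ij} = gamma(|i - j|),
                       (r_p)_i = gamma(i),   i,j = 1..p.
Substitute the sample gammas (Toeplitz matrix and right-hand side of size 2):
  Gamma_p = [[5.3785, 1.5651], [1.5651, 5.3785]]
  r_p     = [1.5651, -1.6762]
Written out:
  5.3785 phi_1 + 1.5651 phi_2 = 1.5651
  1.5651 phi_1 + 5.3785 phi_2 = -1.6762
Solve by Cramer's rule:
  det = gamma(0)^2 - gamma(1)^2 = (5.3785)^2 - (1.5651)^2 = 28.92826225 - 2.44953801 = 26.47872424
  phi_hat_1 = [gamma(1) gamma(0) - gamma(1) gamma(2)] / det = [(1.5651)(5.3785) - (1.5651)(-1.6762)] / 26.47872424 = 11.04131097 / 26.47872424 = 0.417
  phi_hat_2 = [gamma(0) gamma(2) - gamma(1)^2] / det = [(5.3785)(-1.6762) - (1.5651)^2] / 26.47872424 = -11.46497971 / 26.47872424 = -0.433
So phi_hat = [0.4170, -0.4330].
Therefore phi_hat_2 = -0.4330.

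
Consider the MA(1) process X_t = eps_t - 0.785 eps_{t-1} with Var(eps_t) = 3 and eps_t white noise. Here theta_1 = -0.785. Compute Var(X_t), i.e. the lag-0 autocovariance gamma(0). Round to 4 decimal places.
\gamma(0) = 4.8487

For an MA(q) process X_t = eps_t + sum_i theta_i eps_{t-i} with
Var(eps_t) = sigma^2, the variance is
  gamma(0) = sigma^2 * (1 + sum_i theta_i^2).
  sum_i theta_i^2 = (-0.785)^2 = 0.616225.
  gamma(0) = 3 * (1 + 0.616225) = 3 * 1.616225 = 4.848675, which rounds to 4.8487.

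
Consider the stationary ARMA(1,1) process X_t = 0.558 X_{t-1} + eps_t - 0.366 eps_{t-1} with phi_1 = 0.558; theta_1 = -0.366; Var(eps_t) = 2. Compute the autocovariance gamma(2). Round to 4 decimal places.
\gamma(2) = 0.2476

Multiply the model equation by X_{t-k} and take expectations. With theta_0 = psi_0 = 1 and psi_j the MA(infinity) weights, this gives
  gamma(k) - sum_i phi_i gamma(k-i) = c_k,
  c_k = sigma^2 * sum_{j=k..q} theta_j psi_{j-k}   (c_k = 0 for k > q),
using gamma(-m) = gamma(m).
psi-weights needed (psi_j = theta_j + sum_i phi_i psi_{j-i}):
  psi_1 = theta_1 + phi_1 = -0.366 + (0.558) = 0.192
Right-hand sides:
  c_0 = sigma^2 (1 + theta_1 psi_1) = 2 * (1 + (-0.366)(0.192)) = 2 * 0.929728 = 1.859456
  c_1 = sigma^2 theta_1 = 2 * (-0.366) = -0.732
  c_2 = 0
Equations for k = 0 and k = 1 (AR order 1):
  gamma(0) = phi_1 gamma(1) + c_0
  gamma(1) = phi_1 gamma(0) + c_1
Substituting the second into the first: gamma(0) (1 - phi_1^2) = c_0 + phi_1 c_1, so
  gamma(0) = (c_0 + phi_1 c_1) / (1 - phi_1^2) = (1.859456 + (0.558)(-0.732)) / (1 - (0.558)^2) = 1.451 / 0.688636 = 2.107064.
  gamma(1) = phi_1 gamma(0) + c_1 = (0.558)(2.107064) + (-0.732) = 0.443742.
For k = 2 (> q): gamma(2) = phi_1 gamma(1) = (0.558)(0.443742) = 0.247608.
Therefore gamma(2) = 0.2476 (to 4 decimal places).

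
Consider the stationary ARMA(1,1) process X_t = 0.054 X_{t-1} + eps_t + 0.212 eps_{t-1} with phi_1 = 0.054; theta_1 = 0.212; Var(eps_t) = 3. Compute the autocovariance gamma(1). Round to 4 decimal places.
\gamma(1) = 0.8095

Multiply the model equation by X_{t-k} and take expectations. With theta_0 = psi_0 = 1 and psi_j the MA(infinity) weights, this gives
  gamma(k) - sum_i phi_i gamma(k-i) = c_k,
  c_k = sigma^2 * sum_{j=k..q} theta_j psi_{j-k}   (c_k = 0 for k > q),
using gamma(-m) = gamma(m).
psi-weights needed (psi_j = theta_j + sum_i phi_i psi_{j-i}):
  psi_1 = theta_1 + phi_1 = 0.212 + (0.054) = 0.266
Right-hand sides:
  c_0 = sigma^2 (1 + theta_1 psi_1) = 3 * (1 + (0.212)(0.266)) = 3 * 1.056392 = 3.169176
  c_1 = sigma^2 theta_1 = 3 * (0.212) = 0.636
  c_2 = 0
Equations for k = 0 and k = 1 (AR order 1):
  gamma(0) = phi_1 gamma(1) + c_0
  gamma(1) = phi_1 gamma(0) + c_1
Substituting the second into the first: gamma(0) (1 - phi_1^2) = c_0 + phi_1 c_1, so
  gamma(0) = (c_0 + phi_1 c_1) / (1 - phi_1^2) = (3.169176 + (0.054)(0.636)) / (1 - (0.054)^2) = 3.20352 / 0.997084 = 3.212889.
  gamma(1) = phi_1 gamma(0) + c_1 = (0.054)(3.212889) + (0.636) = 0.809496.
Therefore gamma(1) = 0.8095 (to 4 decimal places).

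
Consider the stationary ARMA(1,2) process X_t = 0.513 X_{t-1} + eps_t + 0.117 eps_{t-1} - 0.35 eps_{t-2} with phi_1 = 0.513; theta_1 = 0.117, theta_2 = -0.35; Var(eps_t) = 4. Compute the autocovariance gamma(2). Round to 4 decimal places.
\gamma(2) = -0.1409

Multiply the model equation by X_{t-k} and take expectations. With theta_0 = psi_0 = 1 and psi_j the MA(infinity) weights, this gives
  gamma(k) - sum_i phi_i gamma(k-i) = c_k,
  c_k = sigma^2 * sum_{j=k..q} theta_j psi_{j-k}   (c_k = 0 for k > q),
using gamma(-m) = gamma(m).
psi-weights needed (psi_j = theta_j + sum_i phi_i psi_{j-i}):
  psi_1 = theta_1 + phi_1 = 0.117 + (0.513) = 0.63
  psi_2 = theta_2 + phi_1 psi_1 = -0.35 + (0.513)(0.63) = -0.02681
Right-hand sides:
  c_0 = sigma^2 (1 + theta_1 psi_1 + theta_2 psi_2) = 4 * (1 + (0.117)(0.63) + (-0.35)(-0.02681)) = 4 * 1.083093 = 4.332374
  c_1 = sigma^2 (theta_1 + theta_2 psi_1) = 4 * (0.117 + (-0.35)(0.63)) = -0.414
  c_2 = sigma^2 theta_2 = 4 * (-0.35) = -1.4
Equations for k = 0 and k = 1 (AR order 1):
  gamma(0) = phi_1 gamma(1) + c_0
  gamma(1) = phi_1 gamma(0) + c_1
Substituting the second into the first: gamma(0) (1 - phi_1^2) = c_0 + phi_1 c_1, so
  gamma(0) = (c_0 + phi_1 c_1) / (1 - phi_1^2) = (4.332374 + (0.513)(-0.414)) / (1 - (0.513)^2) = 4.119992 / 0.736831 = 5.591502.
  gamma(1) = phi_1 gamma(0) + c_1 = (0.513)(5.591502) + (-0.414) = 2.454441.
For k = 2: gamma(2) = phi_1 gamma(1) + c_2
  = (0.513)(2.454441) + (-1.4) = -0.140872.
Therefore gamma(2) = -0.1409 (to 4 decimal places).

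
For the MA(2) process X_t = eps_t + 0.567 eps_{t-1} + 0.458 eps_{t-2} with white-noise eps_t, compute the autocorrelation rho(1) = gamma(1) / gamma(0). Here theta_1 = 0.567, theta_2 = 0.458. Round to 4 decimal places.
\rho(1) = 0.5399

For an MA(q) process with theta_0 = 1, the autocovariance is
  gamma(k) = sigma^2 * sum_{i=0..q-k} theta_i * theta_{i+k},
and rho(k) = gamma(k) / gamma(0). Sigma^2 cancels.
  numerator   = (1)*(0.567) + (0.567)*(0.458) = 0.826686.
  denominator = (1)^2 + (0.567)^2 + (0.458)^2 = 1.531253.
  rho(1) = 0.826686 / 1.531253 = 0.5399.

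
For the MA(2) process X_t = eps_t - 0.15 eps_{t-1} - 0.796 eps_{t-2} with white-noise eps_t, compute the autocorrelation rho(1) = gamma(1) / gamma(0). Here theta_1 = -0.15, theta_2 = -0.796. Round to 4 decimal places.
\rho(1) = -0.0185

For an MA(q) process with theta_0 = 1, the autocovariance is
  gamma(k) = sigma^2 * sum_{i=0..q-k} theta_i * theta_{i+k},
and rho(k) = gamma(k) / gamma(0). Sigma^2 cancels.
  numerator   = (1)*(-0.15) + (-0.15)*(-0.796) = -0.0306.
  denominator = (1)^2 + (-0.15)^2 + (-0.796)^2 = 1.656116.
  rho(1) = -0.0306 / 1.656116 = -0.0185.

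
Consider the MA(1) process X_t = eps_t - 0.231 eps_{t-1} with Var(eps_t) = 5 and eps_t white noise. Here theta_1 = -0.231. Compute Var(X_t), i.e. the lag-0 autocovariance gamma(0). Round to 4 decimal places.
\gamma(0) = 5.2668

For an MA(q) process X_t = eps_t + sum_i theta_i eps_{t-i} with
Var(eps_t) = sigma^2, the variance is
  gamma(0) = sigma^2 * (1 + sum_i theta_i^2).
  sum_i theta_i^2 = (-0.231)^2 = 0.053361.
  gamma(0) = 5 * (1 + 0.053361) = 5 * 1.053361 = 5.266805, which rounds to 5.2668.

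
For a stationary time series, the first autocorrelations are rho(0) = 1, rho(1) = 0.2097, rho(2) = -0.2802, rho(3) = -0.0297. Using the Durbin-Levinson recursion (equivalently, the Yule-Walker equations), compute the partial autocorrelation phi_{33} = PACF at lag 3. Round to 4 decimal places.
\phi_{33} = 0.1419

The PACF at lag k is phi_{kk}, the last component of the solution
to the Yule-Walker system G_k phi = r_k where
  (G_k)_{ij} = rho(|i - j|), (r_k)_i = rho(i), i,j = 1..k.
Equivalently, Durbin-Levinson gives phi_{kk} iteratively:
  phi_{11} = rho(1)
  phi_{kk} = [rho(k) - sum_{j=1..k-1} phi_{k-1,j} rho(k-j)]
            / [1 - sum_{j=1..k-1} phi_{k-1,j} rho(j)],
  phi_{k,j} = phi_{k-1,j} - phi_{kk} phi_{k-1,k-j},  j = 1..k-1.
Step k = 1:
  phi_11 = rho(1) = 0.2097.
Step k = 2:
  phi_22 = [rho(2) - phi_11 rho(1)] / [1 - phi_11 rho(1)] = [-0.2802 - (0.2097)(0.2097)] / [1 - (0.2097)(0.2097)]
         = -0.32417409 / 0.95602591 = -0.339085.
  Update: phi_21 = phi_11 - phi_22 phi_11 = 0.2097 - (-0.339085)(0.2097) = 0.280806.
Step k = 3:
  phi_33 = [rho(3) - phi_21 rho(2) - phi_22 rho(1)] / [1 - phi_21 rho(1) - phi_22 rho(2)]
    numerator   = -0.0297 - (0.280806)(-0.2802) - (-0.339085)(0.2097) = 0.12008801
    denominator = 1 - (0.280806)(0.2097) - (-0.339085)(-0.2802) = 0.84610332
  phi_33 = 0.12008801 / 0.84610332 = 0.1419.
Therefore phi_{33} = 0.1419.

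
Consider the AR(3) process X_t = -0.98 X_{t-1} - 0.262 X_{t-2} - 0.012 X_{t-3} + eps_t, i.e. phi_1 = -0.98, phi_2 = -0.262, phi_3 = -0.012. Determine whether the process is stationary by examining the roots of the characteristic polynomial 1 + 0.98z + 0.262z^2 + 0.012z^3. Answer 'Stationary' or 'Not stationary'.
\text{Stationary}

The AR(p) characteristic polynomial is P(z) = 1 + 0.98z + 0.262z^2 + 0.012z^3.
Stationarity requires all roots to lie outside the unit circle, i.e. |z| > 1 for every root.
Degree 3: look for a simple real root z0 first, then factor out (1 - z/z0) and solve the remaining quadratic.
Testing z0 = -2.5: P(-2.5) = 1 + (0.98)(-2.5) + (0.262)(-2.5)^2 + (0.012)(-2.5)^3
  = 1 + (-2.45) + (1.6375) + (-0.1875) = 0.  So z_0 = -2.5 is a root, |z_0| = 2.5.
Divide out the factor (1 + 0.4 z) = (1 - z/z0) (since 1/z0 = -0.4):
  P(z) = (1 + 0.4 z)(1 + (0.58) z + (0.03) z^2)
  [check: z-coef 0.58 - (-0.4) = 0.98; z^2-coef 0.03 - (-0.4)(0.58) = 0.262; z^3-coef -(-0.4)(0.03) = 0.012.]
Remaining roots from the quadratic factor 1 + (0.58) z + (0.03) z^2:
  Set 1 + (0.58) z + (0.03) z^2 = 0, i.e. a z^2 + b z + c = 0 with a = 0.03, b = 0.58, c = 1.
  Discriminant D = b^2 - 4ac = (0.58)^2 - 4*(0.03)*1 = 0.3364 - (0.12) = 0.2164.
  D >= 0, so the roots are real: z = (-b +/- sqrt(D)) / (2a) = (-0.58 +/- 0.465188) / (0.06).
    z_1 = (-0.58 + 0.465188) / (0.06) = -1.9135,   |z_1| = 1.9135.
    z_2 = (-0.58 - 0.465188) / (0.06) = -17.4198,   |z_2| = 17.4198.
Moduli of all roots: 2.5000, 1.9135, 17.4198.
All moduli strictly greater than 1? Yes.
Verdict: Stationary.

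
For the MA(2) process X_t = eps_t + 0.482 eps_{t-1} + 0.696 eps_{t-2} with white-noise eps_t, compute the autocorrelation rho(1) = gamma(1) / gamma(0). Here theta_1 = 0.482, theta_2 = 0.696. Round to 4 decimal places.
\rho(1) = 0.4762

For an MA(q) process with theta_0 = 1, the autocovariance is
  gamma(k) = sigma^2 * sum_{i=0..q-k} theta_i * theta_{i+k},
and rho(k) = gamma(k) / gamma(0). Sigma^2 cancels.
  numerator   = (1)*(0.482) + (0.482)*(0.696) = 0.817472.
  denominator = (1)^2 + (0.482)^2 + (0.696)^2 = 1.71674.
  rho(1) = 0.817472 / 1.71674 = 0.4762.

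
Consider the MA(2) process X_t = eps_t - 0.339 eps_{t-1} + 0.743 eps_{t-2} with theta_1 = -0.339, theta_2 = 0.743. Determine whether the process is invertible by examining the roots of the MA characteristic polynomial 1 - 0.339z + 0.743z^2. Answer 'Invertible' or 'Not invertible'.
\text{Invertible}

The MA(q) characteristic polynomial is P(z) = 1 - 0.339z + 0.743z^2.
Invertibility requires all roots to lie outside the unit circle, i.e. |z| > 1 for every root.
Set 1 + (-0.339) z + (0.743) z^2 = 0, i.e. a z^2 + b z + c = 0 with a = 0.743, b = -0.339, c = 1.
Discriminant D = b^2 - 4ac = (-0.339)^2 - 4*(0.743)*1 = 0.114921 - (2.972) = -2.857079.
D < 0, so the roots are the complex-conjugate pair z = (-b +/- i sqrt(-D)) / (2a) = 0.2281 +/- 1.1375i.
For a conjugate pair |z|^2 = z * conj(z) = (product of roots) = c/a = 1/(0.743) = 1.345895, so |z| = sqrt(1.345895) = 1.1601 for both roots.
Moduli of all roots: 1.1601, 1.1601.
All moduli strictly greater than 1? Yes.
Verdict: Invertible.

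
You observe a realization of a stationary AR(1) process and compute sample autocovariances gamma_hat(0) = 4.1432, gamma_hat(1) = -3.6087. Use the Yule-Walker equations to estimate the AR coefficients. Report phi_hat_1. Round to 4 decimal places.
\hat\phi_{1} = -0.8710

The Yule-Walker equations for an AR(p) process read, in matrix form,
  Gamma_p phi = r_p,   with   (Gamma_p)_{ij} = gamma(|i - j|),
                       (r_p)_i = gamma(i),   i,j = 1..p.
Substitute the sample gammas (Toeplitz matrix and right-hand side of size 1):
  Gamma_p = [[4.1432]]
  r_p     = [-3.6087]
With p = 1 this is the single equation gamma(0) phi_1 = gamma(1):
  phi_hat_1 = gamma(1) / gamma(0) = -3.6087 / 4.1432 = -0.8710.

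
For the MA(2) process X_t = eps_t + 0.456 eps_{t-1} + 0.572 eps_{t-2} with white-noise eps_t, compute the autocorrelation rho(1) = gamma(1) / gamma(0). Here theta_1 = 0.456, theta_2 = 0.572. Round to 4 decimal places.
\rho(1) = 0.4670

For an MA(q) process with theta_0 = 1, the autocovariance is
  gamma(k) = sigma^2 * sum_{i=0..q-k} theta_i * theta_{i+k},
and rho(k) = gamma(k) / gamma(0). Sigma^2 cancels.
  numerator   = (1)*(0.456) + (0.456)*(0.572) = 0.716832.
  denominator = (1)^2 + (0.456)^2 + (0.572)^2 = 1.53512.
  rho(1) = 0.716832 / 1.53512 = 0.4670.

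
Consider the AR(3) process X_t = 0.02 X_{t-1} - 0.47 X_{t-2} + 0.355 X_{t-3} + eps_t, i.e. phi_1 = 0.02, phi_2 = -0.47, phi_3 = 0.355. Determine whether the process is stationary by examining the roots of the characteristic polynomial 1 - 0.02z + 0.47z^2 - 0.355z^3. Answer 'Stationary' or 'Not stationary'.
\text{Stationary}

The AR(p) characteristic polynomial is P(z) = 1 - 0.02z + 0.47z^2 - 0.355z^3.
Stationarity requires all roots to lie outside the unit circle, i.e. |z| > 1 for every root.
Degree 3: look for a simple real root z0 first, then factor out (1 - z/z0) and solve the remaining quadratic.
Testing z0 = 2: P(2) = 1 + (-0.02)(2) + (0.47)(2)^2 + (-0.355)(2)^3
  = 1 + (-0.04) + (1.88) + (-2.84) = 0.  So z_0 = 2 is a root, |z_0| = 2.
Divide out the factor (1 - 0.5 z) = (1 - z/z0) (since 1/z0 = 0.5):
  P(z) = (1 - 0.5 z)(1 + (0.48) z + (0.71) z^2)
  [check: z-coef 0.48 - (0.5) = -0.02; z^2-coef 0.71 - (0.5)(0.48) = 0.47; z^3-coef -(0.5)(0.71) = -0.355.]
Remaining roots from the quadratic factor 1 + (0.48) z + (0.71) z^2:
  Set 1 + (0.48) z + (0.71) z^2 = 0, i.e. a z^2 + b z + c = 0 with a = 0.71, b = 0.48, c = 1.
  Discriminant D = b^2 - 4ac = (0.48)^2 - 4*(0.71)*1 = 0.2304 - (2.84) = -2.6096.
  D < 0, so the roots are the complex-conjugate pair z = (-b +/- i sqrt(-D)) / (2a) = -0.338 +/- 1.1376i.
  For a conjugate pair |z|^2 = z * conj(z) = (product of roots) = c/a = 1/(0.71) = 1.408451, so |z| = sqrt(1.408451) = 1.1868 for both roots.
Moduli of all roots: 2.0000, 1.1868, 1.1868.
All moduli strictly greater than 1? Yes.
Verdict: Stationary.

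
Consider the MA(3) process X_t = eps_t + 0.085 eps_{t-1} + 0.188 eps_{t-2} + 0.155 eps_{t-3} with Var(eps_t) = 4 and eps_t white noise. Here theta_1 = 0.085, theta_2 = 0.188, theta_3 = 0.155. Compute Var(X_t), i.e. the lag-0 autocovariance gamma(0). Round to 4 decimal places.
\gamma(0) = 4.2664

For an MA(q) process X_t = eps_t + sum_i theta_i eps_{t-i} with
Var(eps_t) = sigma^2, the variance is
  gamma(0) = sigma^2 * (1 + sum_i theta_i^2).
  sum_i theta_i^2 = (0.085)^2 + (0.188)^2 + (0.155)^2 = 0.007225 + 0.035344 + 0.024025 = 0.066594.
  gamma(0) = 4 * (1 + 0.066594) = 4 * 1.066594 = 4.266376, which rounds to 4.2664.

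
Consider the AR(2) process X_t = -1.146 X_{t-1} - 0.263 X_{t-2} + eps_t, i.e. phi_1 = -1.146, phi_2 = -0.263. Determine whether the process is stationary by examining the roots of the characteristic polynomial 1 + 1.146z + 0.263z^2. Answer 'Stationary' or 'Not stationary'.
\text{Stationary}

The AR(p) characteristic polynomial is P(z) = 1 + 1.146z + 0.263z^2.
Stationarity requires all roots to lie outside the unit circle, i.e. |z| > 1 for every root.
Set 1 + (1.146) z + (0.263) z^2 = 0, i.e. a z^2 + b z + c = 0 with a = 0.263, b = 1.146, c = 1.
Discriminant D = b^2 - 4ac = (1.146)^2 - 4*(0.263)*1 = 1.313316 - (1.052) = 0.261316.
D >= 0, so the roots are real: z = (-b +/- sqrt(D)) / (2a) = (-1.146 +/- 0.511191) / (0.526).
  z_1 = (-1.146 + 0.511191) / (0.526) = -1.2069,   |z_1| = 1.2069.
  z_2 = (-1.146 - 0.511191) / (0.526) = -3.1506,   |z_2| = 3.1506.
Moduli of all roots: 1.2069, 3.1506.
All moduli strictly greater than 1? Yes.
Verdict: Stationary.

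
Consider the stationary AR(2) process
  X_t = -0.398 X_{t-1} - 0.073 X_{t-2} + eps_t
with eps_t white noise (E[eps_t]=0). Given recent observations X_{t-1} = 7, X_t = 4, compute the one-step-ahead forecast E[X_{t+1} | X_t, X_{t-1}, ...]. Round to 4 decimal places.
E[X_{t+1} \mid \mathcal F_t] = -2.1030

For an AR(p) model X_t = c + sum_i phi_i X_{t-i} + eps_t, the
one-step-ahead conditional mean is
  E[X_{t+1} | X_t, ...] = c + sum_i phi_i X_{t+1-i}.
Substitute known values:
  E[X_{t+1} | ...] = (-0.398) * (4) + (-0.073) * (7)
                   = -2.1030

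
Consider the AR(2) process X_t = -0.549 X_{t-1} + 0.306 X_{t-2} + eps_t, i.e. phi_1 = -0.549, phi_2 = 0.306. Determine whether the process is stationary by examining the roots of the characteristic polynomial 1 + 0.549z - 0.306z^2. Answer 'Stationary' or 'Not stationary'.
\text{Stationary}

The AR(p) characteristic polynomial is P(z) = 1 + 0.549z - 0.306z^2.
Stationarity requires all roots to lie outside the unit circle, i.e. |z| > 1 for every root.
Set 1 + (0.549) z + (-0.306) z^2 = 0, i.e. a z^2 + b z + c = 0 with a = -0.306, b = 0.549, c = 1.
Discriminant D = b^2 - 4ac = (0.549)^2 - 4*(-0.306)*1 = 0.301401 - (-1.224) = 1.525401.
D >= 0, so the roots are real: z = (-b +/- sqrt(D)) / (2a) = (-0.549 +/- 1.235071) / (-0.612).
  z_1 = (-0.549 + 1.235071) / (-0.612) = -1.121,   |z_1| = 1.121.
  z_2 = (-0.549 - 1.235071) / (-0.612) = 2.9151,   |z_2| = 2.9151.
Moduli of all roots: 1.1210, 2.9151.
All moduli strictly greater than 1? Yes.
Verdict: Stationary.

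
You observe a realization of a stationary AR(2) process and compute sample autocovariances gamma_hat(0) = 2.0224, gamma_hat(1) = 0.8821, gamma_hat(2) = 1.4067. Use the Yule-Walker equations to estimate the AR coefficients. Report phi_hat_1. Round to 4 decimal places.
\hat\phi_{1} = 0.1640

The Yule-Walker equations for an AR(p) process read, in matrix form,
  Gamma_p phi = r_p,   with   (Gamma_p)_{ij} = gamma(|i - j|),
                       (r_p)_i = gamma(i),   i,j = 1..p.
Substitute the sample gammas (Toeplitz matrix and right-hand side of size 2):
  Gamma_p = [[2.0224, 0.8821], [0.8821, 2.0224]]
  r_p     = [0.8821, 1.4067]
Written out:
  2.0224 phi_1 + 0.8821 phi_2 = 0.8821
  0.8821 phi_1 + 2.0224 phi_2 = 1.4067
Solve by Cramer's rule:
  det = gamma(0)^2 - gamma(1)^2 = (2.0224)^2 - (0.8821)^2 = 4.09010176 - 0.77810041 = 3.31200135
  phi_hat_1 = [gamma(1) gamma(0) - gamma(1) gamma(2)] / det = [(0.8821)(2.0224) - (0.8821)(1.4067)] / 3.31200135 = 0.54310897 / 3.31200135 = 0.164
  phi_hat_2 = [gamma(0) gamma(2) - gamma(1)^2] / det = [(2.0224)(1.4067) - (0.8821)^2] / 3.31200135 = 2.06680967 / 3.31200135 = 0.624
So phi_hat = [0.1640, 0.6240].
Therefore phi_hat_1 = 0.1640.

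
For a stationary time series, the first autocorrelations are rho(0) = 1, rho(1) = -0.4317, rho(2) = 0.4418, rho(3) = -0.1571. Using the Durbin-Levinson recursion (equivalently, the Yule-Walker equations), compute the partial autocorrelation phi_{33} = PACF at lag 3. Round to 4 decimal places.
\phi_{33} = 0.1490

The PACF at lag k is phi_{kk}, the last component of the solution
to the Yule-Walker system G_k phi = r_k where
  (G_k)_{ij} = rho(|i - j|), (r_k)_i = rho(i), i,j = 1..k.
Equivalently, Durbin-Levinson gives phi_{kk} iteratively:
  phi_{11} = rho(1)
  phi_{kk} = [rho(k) - sum_{j=1..k-1} phi_{k-1,j} rho(k-j)]
            / [1 - sum_{j=1..k-1} phi_{k-1,j} rho(j)],
  phi_{k,j} = phi_{k-1,j} - phi_{kk} phi_{k-1,k-j},  j = 1..k-1.
Step k = 1:
  phi_11 = rho(1) = -0.4317.
Step k = 2:
  phi_22 = [rho(2) - phi_11 rho(1)] / [1 - phi_11 rho(1)] = [0.4418 - (-0.4317)(-0.4317)] / [1 - (-0.4317)(-0.4317)]
         = 0.25543511 / 0.81363511 = 0.313943.
  Update: phi_21 = phi_11 - phi_22 phi_11 = -0.4317 - (0.313943)(-0.4317) = -0.296171.
Step k = 3:
  phi_33 = [rho(3) - phi_21 rho(2) - phi_22 rho(1)] / [1 - phi_21 rho(1) - phi_22 rho(2)]
    numerator   = -0.1571 - (-0.296171)(0.4418) - (0.313943)(-0.4317) = 0.10927747
    denominator = 1 - (-0.296171)(-0.4317) - (0.313943)(0.4418) = 0.73344303
  phi_33 = 0.10927747 / 0.73344303 = 0.149.
Therefore phi_{33} = 0.1490.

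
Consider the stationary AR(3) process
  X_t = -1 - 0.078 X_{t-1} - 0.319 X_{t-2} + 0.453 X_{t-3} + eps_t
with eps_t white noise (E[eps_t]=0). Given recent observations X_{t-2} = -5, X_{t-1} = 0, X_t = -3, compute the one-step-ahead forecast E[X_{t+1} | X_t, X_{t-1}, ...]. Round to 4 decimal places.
E[X_{t+1} \mid \mathcal F_t] = -3.0310

For an AR(p) model X_t = c + sum_i phi_i X_{t-i} + eps_t, the
one-step-ahead conditional mean is
  E[X_{t+1} | X_t, ...] = c + sum_i phi_i X_{t+1-i}.
Substitute known values:
  E[X_{t+1} | ...] = -1 + (-0.078) * (-3) + (-0.319) * (0) + (0.453) * (-5)
                   = -3.0310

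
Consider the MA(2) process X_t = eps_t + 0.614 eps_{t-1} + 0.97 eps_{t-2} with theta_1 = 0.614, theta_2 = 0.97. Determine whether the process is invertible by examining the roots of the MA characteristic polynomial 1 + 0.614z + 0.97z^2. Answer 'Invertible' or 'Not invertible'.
\text{Invertible}

The MA(q) characteristic polynomial is P(z) = 1 + 0.614z + 0.97z^2.
Invertibility requires all roots to lie outside the unit circle, i.e. |z| > 1 for every root.
Set 1 + (0.614) z + (0.97) z^2 = 0, i.e. a z^2 + b z + c = 0 with a = 0.97, b = 0.614, c = 1.
Discriminant D = b^2 - 4ac = (0.614)^2 - 4*(0.97)*1 = 0.376996 - (3.88) = -3.503004.
D < 0, so the roots are the complex-conjugate pair z = (-b +/- i sqrt(-D)) / (2a) = -0.3165 +/- 0.9648i.
For a conjugate pair |z|^2 = z * conj(z) = (product of roots) = c/a = 1/(0.97) = 1.030928, so |z| = sqrt(1.030928) = 1.0153 for both roots.
Moduli of all roots: 1.0153, 1.0153.
All moduli strictly greater than 1? Yes.
Verdict: Invertible.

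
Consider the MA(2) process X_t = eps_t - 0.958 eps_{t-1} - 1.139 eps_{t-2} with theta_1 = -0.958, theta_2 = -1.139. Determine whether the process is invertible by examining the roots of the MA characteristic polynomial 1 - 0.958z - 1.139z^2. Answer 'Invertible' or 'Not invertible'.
\text{Not invertible}

The MA(q) characteristic polynomial is P(z) = 1 - 0.958z - 1.139z^2.
Invertibility requires all roots to lie outside the unit circle, i.e. |z| > 1 for every root.
Set 1 + (-0.958) z + (-1.139) z^2 = 0, i.e. a z^2 + b z + c = 0 with a = -1.139, b = -0.958, c = 1.
Discriminant D = b^2 - 4ac = (-0.958)^2 - 4*(-1.139)*1 = 0.917764 - (-4.556) = 5.473764.
D >= 0, so the roots are real: z = (-b +/- sqrt(D)) / (2a) = (0.958 +/- 2.339608) / (-2.278).
  z_1 = (0.958 + 2.339608) / (-2.278) = -1.4476,   |z_1| = 1.4476.
  z_2 = (0.958 - 2.339608) / (-2.278) = 0.6065,   |z_2| = 0.6065.
Moduli of all roots: 1.4476, 0.6065.
All moduli strictly greater than 1? No.
Verdict: Not invertible.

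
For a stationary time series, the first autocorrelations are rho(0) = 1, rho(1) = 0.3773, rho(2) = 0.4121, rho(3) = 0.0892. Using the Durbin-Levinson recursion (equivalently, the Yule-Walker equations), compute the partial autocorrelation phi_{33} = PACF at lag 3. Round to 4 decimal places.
\phi_{33} = -0.1760

The PACF at lag k is phi_{kk}, the last component of the solution
to the Yule-Walker system G_k phi = r_k where
  (G_k)_{ij} = rho(|i - j|), (r_k)_i = rho(i), i,j = 1..k.
Equivalently, Durbin-Levinson gives phi_{kk} iteratively:
  phi_{11} = rho(1)
  phi_{kk} = [rho(k) - sum_{j=1..k-1} phi_{k-1,j} rho(k-j)]
            / [1 - sum_{j=1..k-1} phi_{k-1,j} rho(j)],
  phi_{k,j} = phi_{k-1,j} - phi_{kk} phi_{k-1,k-j},  j = 1..k-1.
Step k = 1:
  phi_11 = rho(1) = 0.3773.
Step k = 2:
  phi_22 = [rho(2) - phi_11 rho(1)] / [1 - phi_11 rho(1)] = [0.4121 - (0.3773)(0.3773)] / [1 - (0.3773)(0.3773)]
         = 0.26974471 / 0.85764471 = 0.314518.
  Update: phi_21 = phi_11 - phi_22 phi_11 = 0.3773 - (0.314518)(0.3773) = 0.258632.
Step k = 3:
  phi_33 = [rho(3) - phi_21 rho(2) - phi_22 rho(1)] / [1 - phi_21 rho(1) - phi_22 rho(2)]
    numerator   = 0.0892 - (0.258632)(0.4121) - (0.314518)(0.3773) = -0.13605004
    denominator = 1 - (0.258632)(0.3773) - (0.314518)(0.4121) = 0.77280514
  phi_33 = -0.13605004 / 0.77280514 = -0.176.
Therefore phi_{33} = -0.1760.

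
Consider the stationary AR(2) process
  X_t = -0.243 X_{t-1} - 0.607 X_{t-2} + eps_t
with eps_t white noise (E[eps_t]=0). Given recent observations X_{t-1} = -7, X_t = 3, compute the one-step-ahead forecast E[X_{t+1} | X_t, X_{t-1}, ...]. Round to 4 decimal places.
E[X_{t+1} \mid \mathcal F_t] = 3.5200

For an AR(p) model X_t = c + sum_i phi_i X_{t-i} + eps_t, the
one-step-ahead conditional mean is
  E[X_{t+1} | X_t, ...] = c + sum_i phi_i X_{t+1-i}.
Substitute known values:
  E[X_{t+1} | ...] = (-0.243) * (3) + (-0.607) * (-7)
                   = 3.5200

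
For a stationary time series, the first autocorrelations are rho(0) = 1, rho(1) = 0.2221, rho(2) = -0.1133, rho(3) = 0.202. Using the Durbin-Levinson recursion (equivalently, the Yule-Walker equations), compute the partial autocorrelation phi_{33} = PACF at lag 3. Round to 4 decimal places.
\phi_{33} = 0.2920

The PACF at lag k is phi_{kk}, the last component of the solution
to the Yule-Walker system G_k phi = r_k where
  (G_k)_{ij} = rho(|i - j|), (r_k)_i = rho(i), i,j = 1..k.
Equivalently, Durbin-Levinson gives phi_{kk} iteratively:
  phi_{11} = rho(1)
  phi_{kk} = [rho(k) - sum_{j=1..k-1} phi_{k-1,j} rho(k-j)]
            / [1 - sum_{j=1..k-1} phi_{k-1,j} rho(j)],
  phi_{k,j} = phi_{k-1,j} - phi_{kk} phi_{k-1,k-j},  j = 1..k-1.
Step k = 1:
  phi_11 = rho(1) = 0.2221.
Step k = 2:
  phi_22 = [rho(2) - phi_11 rho(1)] / [1 - phi_11 rho(1)] = [-0.1133 - (0.2221)(0.2221)] / [1 - (0.2221)(0.2221)]
         = -0.16262841 / 0.95067159 = -0.171067.
  Update: phi_21 = phi_11 - phi_22 phi_11 = 0.2221 - (-0.171067)(0.2221) = 0.260094.
Step k = 3:
  phi_33 = [rho(3) - phi_21 rho(2) - phi_22 rho(1)] / [1 - phi_21 rho(1) - phi_22 rho(2)]
    numerator   = 0.202 - (0.260094)(-0.1133) - (-0.171067)(0.2221) = 0.2694626
    denominator = 1 - (0.260094)(0.2221) - (-0.171067)(-0.1133) = 0.92285126
  phi_33 = 0.2694626 / 0.92285126 = 0.292.
Therefore phi_{33} = 0.2920.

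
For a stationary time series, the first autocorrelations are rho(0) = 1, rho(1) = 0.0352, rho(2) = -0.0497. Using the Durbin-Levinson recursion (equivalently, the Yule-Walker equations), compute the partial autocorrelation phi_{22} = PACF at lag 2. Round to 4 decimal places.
\phi_{22} = -0.0510

The PACF at lag k is phi_{kk}, the last component of the solution
to the Yule-Walker system G_k phi = r_k where
  (G_k)_{ij} = rho(|i - j|), (r_k)_i = rho(i), i,j = 1..k.
Equivalently, Durbin-Levinson gives phi_{kk} iteratively:
  phi_{11} = rho(1)
  phi_{kk} = [rho(k) - sum_{j=1..k-1} phi_{k-1,j} rho(k-j)]
            / [1 - sum_{j=1..k-1} phi_{k-1,j} rho(j)],
  phi_{k,j} = phi_{k-1,j} - phi_{kk} phi_{k-1,k-j},  j = 1..k-1.
Step k = 1:
  phi_11 = rho(1) = 0.0352.
Step k = 2:
  phi_22 = [rho(2) - phi_11 rho(1)] / [1 - phi_11 rho(1)] = [-0.0497 - (0.0352)(0.0352)] / [1 - (0.0352)(0.0352)]
         = -0.05093904 / 0.99876096 = -0.051.
Therefore phi_{22} = -0.0510.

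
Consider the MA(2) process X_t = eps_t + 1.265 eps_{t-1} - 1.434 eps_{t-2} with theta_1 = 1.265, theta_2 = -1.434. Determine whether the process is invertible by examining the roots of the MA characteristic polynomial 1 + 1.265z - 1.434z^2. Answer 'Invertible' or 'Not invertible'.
\text{Not invertible}

The MA(q) characteristic polynomial is P(z) = 1 + 1.265z - 1.434z^2.
Invertibility requires all roots to lie outside the unit circle, i.e. |z| > 1 for every root.
Set 1 + (1.265) z + (-1.434) z^2 = 0, i.e. a z^2 + b z + c = 0 with a = -1.434, b = 1.265, c = 1.
Discriminant D = b^2 - 4ac = (1.265)^2 - 4*(-1.434)*1 = 1.600225 - (-5.736) = 7.336225.
D >= 0, so the roots are real: z = (-b +/- sqrt(D)) / (2a) = (-1.265 +/- 2.708547) / (-2.868).
  z_1 = (-1.265 + 2.708547) / (-2.868) = -0.5033,   |z_1| = 0.5033.
  z_2 = (-1.265 - 2.708547) / (-2.868) = 1.3855,   |z_2| = 1.3855.
Moduli of all roots: 0.5033, 1.3855.
All moduli strictly greater than 1? No.
Verdict: Not invertible.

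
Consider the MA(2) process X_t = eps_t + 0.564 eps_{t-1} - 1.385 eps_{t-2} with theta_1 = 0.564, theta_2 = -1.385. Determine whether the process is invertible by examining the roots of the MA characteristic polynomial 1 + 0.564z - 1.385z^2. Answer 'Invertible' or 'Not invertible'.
\text{Not invertible}

The MA(q) characteristic polynomial is P(z) = 1 + 0.564z - 1.385z^2.
Invertibility requires all roots to lie outside the unit circle, i.e. |z| > 1 for every root.
Set 1 + (0.564) z + (-1.385) z^2 = 0, i.e. a z^2 + b z + c = 0 with a = -1.385, b = 0.564, c = 1.
Discriminant D = b^2 - 4ac = (0.564)^2 - 4*(-1.385)*1 = 0.318096 - (-5.54) = 5.858096.
D >= 0, so the roots are real: z = (-b +/- sqrt(D)) / (2a) = (-0.564 +/- 2.42035) / (-2.77).
  z_1 = (-0.564 + 2.42035) / (-2.77) = -0.6702,   |z_1| = 0.6702.
  z_2 = (-0.564 - 2.42035) / (-2.77) = 1.0774,   |z_2| = 1.0774.
Moduli of all roots: 0.6702, 1.0774.
All moduli strictly greater than 1? No.
Verdict: Not invertible.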